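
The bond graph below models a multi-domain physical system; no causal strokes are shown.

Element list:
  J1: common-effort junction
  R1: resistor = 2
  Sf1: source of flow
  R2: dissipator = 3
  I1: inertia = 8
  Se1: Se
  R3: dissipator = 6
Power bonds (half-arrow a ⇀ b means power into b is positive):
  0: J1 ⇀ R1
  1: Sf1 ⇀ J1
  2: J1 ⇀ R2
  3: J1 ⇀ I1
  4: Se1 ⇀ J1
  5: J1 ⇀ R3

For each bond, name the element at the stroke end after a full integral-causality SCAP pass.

#0 stroke at R1
#1 stroke at Sf1
#2 stroke at R2
#3 stroke at I1
#4 stroke at J1
#5 stroke at R3

#1 stroke→Sf1  (source Sf1 imposes f)
#4 stroke→J1  (source Se1 imposes e)
#0 stroke→R1  (common-e at J1 fixed by 4)
#2 stroke→R2  (0-jn J1 has e-setter on 4)
#3 stroke→I1  (common-e at J1 fixed by 4)
#5 stroke→R3  (common-e at J1 fixed by 4)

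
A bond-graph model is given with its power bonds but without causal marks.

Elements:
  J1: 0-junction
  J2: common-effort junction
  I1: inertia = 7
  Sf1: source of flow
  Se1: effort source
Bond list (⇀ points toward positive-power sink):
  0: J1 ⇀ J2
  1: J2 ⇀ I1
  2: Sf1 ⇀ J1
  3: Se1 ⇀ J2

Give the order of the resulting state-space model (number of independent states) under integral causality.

1  (I1 all integral)

β2 stroke→Sf1  (Sf1: flow source, stroke at near end)
β3 stroke→J2  (Se1 (Se) sets effort on bond)
β0 stroke→J1  (J1 needs exactly one e-in)
β1 stroke→I1  (common-e at J2 fixed by 3)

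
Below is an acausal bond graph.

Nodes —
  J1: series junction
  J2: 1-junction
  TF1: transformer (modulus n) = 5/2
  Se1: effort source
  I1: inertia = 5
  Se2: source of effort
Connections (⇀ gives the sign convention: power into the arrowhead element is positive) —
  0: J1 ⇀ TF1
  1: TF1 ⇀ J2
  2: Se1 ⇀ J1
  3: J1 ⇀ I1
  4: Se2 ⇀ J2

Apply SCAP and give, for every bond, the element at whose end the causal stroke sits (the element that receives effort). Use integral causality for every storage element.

β0 |J1
β1 |TF1
β2 |J1
β3 |I1
β4 |J2

bond 2 stroke→J1  (Se1: effort source, stroke at far end)
bond 4 stroke→J2  (Se2 fixes effort; stroke away)
bond 1 stroke→TF1  (J2 needs exactly one f-in)
bond 0 stroke→J1  (TF TF1: opposite of bond 1)
bond 3 stroke→I1  (J1 needs exactly one f-in)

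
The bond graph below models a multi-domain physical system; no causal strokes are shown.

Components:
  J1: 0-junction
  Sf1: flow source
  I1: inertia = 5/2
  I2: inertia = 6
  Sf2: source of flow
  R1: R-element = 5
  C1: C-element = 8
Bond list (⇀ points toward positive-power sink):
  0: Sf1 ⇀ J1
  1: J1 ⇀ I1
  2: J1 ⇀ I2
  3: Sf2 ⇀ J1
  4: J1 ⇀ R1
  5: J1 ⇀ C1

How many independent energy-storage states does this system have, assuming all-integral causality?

3  (C1, I1, I2 all integral)

bond 0 |Sf1  (Sf1: flow source, stroke at near end)
bond 3 |Sf2  (Sf2: flow source, stroke at near end)
bond 1 |I1  (I1 integral (f out))
bond 2 |I2  (prefer integral on I2)
bond 5 |J1  (C1 outputs effort q/C1)
bond 4 |R1  (common-e at J1 fixed by 5)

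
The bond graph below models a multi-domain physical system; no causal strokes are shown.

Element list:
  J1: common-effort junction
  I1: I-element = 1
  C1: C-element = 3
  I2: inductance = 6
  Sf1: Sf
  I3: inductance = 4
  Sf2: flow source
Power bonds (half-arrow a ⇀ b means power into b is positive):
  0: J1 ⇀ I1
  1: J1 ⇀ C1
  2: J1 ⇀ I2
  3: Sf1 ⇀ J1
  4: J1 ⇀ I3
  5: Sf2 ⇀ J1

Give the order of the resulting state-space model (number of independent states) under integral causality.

b3 stroke→Sf1  (source Sf1 imposes f)
b5 stroke→Sf2  (Sf2 fixes flow; stroke at Sf2)
b0 stroke→I1  (I1 outputs flow p/I1)
b1 stroke→J1  (C1: C, integral causality)
b2 stroke→I2  (common-e at J1 fixed by 1)
b4 stroke→I3  (0-jn J1 has e-setter on 1)

4  (C1, I1, I2, I3 all integral)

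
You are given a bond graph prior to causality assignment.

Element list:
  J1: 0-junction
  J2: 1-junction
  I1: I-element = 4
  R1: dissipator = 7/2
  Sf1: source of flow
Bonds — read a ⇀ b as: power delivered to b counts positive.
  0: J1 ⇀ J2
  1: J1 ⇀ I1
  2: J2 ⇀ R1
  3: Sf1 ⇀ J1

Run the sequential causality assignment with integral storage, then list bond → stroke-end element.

bond 3 |Sf1  (Sf1: flow source, stroke at near end)
bond 1 |I1  (I1 outputs flow p/I1)
bond 0 |J1  (J1 needs exactly one e-in)
bond 2 |J2  (common-f at J2 fixed by 0)

#0 stroke at J1
#1 stroke at I1
#2 stroke at J2
#3 stroke at Sf1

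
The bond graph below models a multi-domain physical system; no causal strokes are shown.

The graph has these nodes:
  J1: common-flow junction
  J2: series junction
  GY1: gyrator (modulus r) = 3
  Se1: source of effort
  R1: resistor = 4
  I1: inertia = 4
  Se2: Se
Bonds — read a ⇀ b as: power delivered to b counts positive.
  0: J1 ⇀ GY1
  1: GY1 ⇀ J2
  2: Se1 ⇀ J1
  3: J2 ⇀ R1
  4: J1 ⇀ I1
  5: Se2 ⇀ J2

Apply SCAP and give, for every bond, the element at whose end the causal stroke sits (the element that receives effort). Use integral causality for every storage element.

#0 |J1
#1 |J2
#2 |J1
#3 |R1
#4 |I1
#5 |J2

β2 →J1  (Se1: effort source, stroke at far end)
β5 →J2  (Se2 fixes effort; stroke away)
β4 →I1  (prefer integral on I1)
β0 →J1  (1-jn J1 has f-setter on 4)
β1 →J2  (GY1 both-in/both-out from 0)
β3 →R1  (closing 1-jn rule on J2)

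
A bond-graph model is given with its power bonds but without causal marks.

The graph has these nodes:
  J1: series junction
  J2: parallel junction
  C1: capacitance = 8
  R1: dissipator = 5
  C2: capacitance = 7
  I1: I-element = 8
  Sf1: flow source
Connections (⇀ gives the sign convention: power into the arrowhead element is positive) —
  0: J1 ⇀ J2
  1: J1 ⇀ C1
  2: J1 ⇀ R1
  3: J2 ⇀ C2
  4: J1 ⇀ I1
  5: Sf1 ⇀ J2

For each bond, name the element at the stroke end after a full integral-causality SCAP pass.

#5 stroke→Sf1  (source Sf1 imposes f)
#1 stroke→J1  (C1 integral (e out))
#3 stroke→J2  (C2 integral (e out))
#0 stroke→J1  (J2: bond 3 brought effort, rest push out)
#4 stroke→I1  (I1 outputs flow p/I1)
#2 stroke→J1  (1-jn J1 has f-setter on 4)

β0 stroke at J1
β1 stroke at J1
β2 stroke at J1
β3 stroke at J2
β4 stroke at I1
β5 stroke at Sf1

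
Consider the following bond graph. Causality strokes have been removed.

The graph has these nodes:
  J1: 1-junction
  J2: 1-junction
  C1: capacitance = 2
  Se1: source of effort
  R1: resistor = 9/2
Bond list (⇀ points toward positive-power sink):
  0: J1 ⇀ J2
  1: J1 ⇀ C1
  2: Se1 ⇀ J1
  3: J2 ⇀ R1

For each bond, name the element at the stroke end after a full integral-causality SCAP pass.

b0 |J2
b1 |J1
b2 |J1
b3 |R1

#2 stroke→J1  (Se1: effort source, stroke at far end)
#1 stroke→J1  (C1 integral (e out))
#0 stroke→J2  (only one flow-in slot at J1)
#3 stroke→R1  (closing 1-jn rule on J2)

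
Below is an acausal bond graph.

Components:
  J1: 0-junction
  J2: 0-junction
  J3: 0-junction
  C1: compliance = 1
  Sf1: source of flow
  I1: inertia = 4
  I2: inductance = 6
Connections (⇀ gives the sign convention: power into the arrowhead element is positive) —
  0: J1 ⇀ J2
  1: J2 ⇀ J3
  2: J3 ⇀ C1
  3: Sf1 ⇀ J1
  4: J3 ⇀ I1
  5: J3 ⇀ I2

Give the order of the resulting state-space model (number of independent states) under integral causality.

b3 →Sf1  (Sf1 (Sf) sets flow on bond)
b0 →J1  (only one effort-in slot at J1)
b1 →J2  (only one effort-in slot at J2)
b2 →J3  (C1 outputs effort q/C1)
b4 →I1  (0-jn J3 has e-setter on 2)
b5 →I2  (J3: bond 2 brought effort, rest push out)

3  (C1, I1, I2 all integral)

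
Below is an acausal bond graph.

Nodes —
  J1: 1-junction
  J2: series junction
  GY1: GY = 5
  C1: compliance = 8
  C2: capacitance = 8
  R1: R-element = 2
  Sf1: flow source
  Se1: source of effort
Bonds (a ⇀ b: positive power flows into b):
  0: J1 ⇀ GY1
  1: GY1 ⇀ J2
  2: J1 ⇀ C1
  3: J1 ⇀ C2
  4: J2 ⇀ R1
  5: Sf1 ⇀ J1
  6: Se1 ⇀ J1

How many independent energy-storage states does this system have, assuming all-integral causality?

2  (C1, C2 all integral)

β5 stroke at Sf1  (Sf1 (Sf) sets flow on bond)
β6 stroke at J1  (Se1: effort source, stroke at far end)
β0 stroke at J1  (J1: bond 5 brought flow, rest push out)
β2 stroke at J1  (1-jn J1 has f-setter on 5)
β3 stroke at J1  (J1 flow already set via bond 5)
β1 stroke at J2  (GY GY1: same side as bond 0)
β4 stroke at R1  (J2 needs exactly one f-in)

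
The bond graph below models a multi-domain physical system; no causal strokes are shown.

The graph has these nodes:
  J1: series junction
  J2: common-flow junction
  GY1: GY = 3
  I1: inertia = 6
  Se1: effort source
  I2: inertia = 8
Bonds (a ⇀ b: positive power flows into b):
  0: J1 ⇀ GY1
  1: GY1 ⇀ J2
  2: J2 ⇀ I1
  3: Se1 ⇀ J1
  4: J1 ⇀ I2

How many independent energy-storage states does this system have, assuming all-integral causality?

2  (I1, I2 all integral)

#3 |J1  (Se1: effort source, stroke at far end)
#2 |I1  (I1: I, integral causality)
#1 |J2  (J2 flow already set via bond 2)
#0 |J1  (GY1: gyrator matches bond 1)
#4 |I2  (only one flow-in slot at J1)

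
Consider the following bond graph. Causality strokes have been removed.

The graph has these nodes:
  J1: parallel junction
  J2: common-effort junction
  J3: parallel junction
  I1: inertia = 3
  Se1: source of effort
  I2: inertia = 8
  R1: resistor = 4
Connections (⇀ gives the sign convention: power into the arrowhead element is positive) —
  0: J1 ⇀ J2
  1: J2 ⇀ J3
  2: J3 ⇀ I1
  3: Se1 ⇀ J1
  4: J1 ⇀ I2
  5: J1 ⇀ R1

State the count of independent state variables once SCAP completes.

#3 stroke at J1  (Se1: effort source, stroke at far end)
#0 stroke at J2  (J1 effort already set via bond 3)
#4 stroke at I2  (J1 effort already set via bond 3)
#5 stroke at R1  (J1: bond 3 brought effort, rest push out)
#1 stroke at J3  (common-e at J2 fixed by 0)
#2 stroke at I1  (J3 effort already set via bond 1)

2  (I1, I2 all integral)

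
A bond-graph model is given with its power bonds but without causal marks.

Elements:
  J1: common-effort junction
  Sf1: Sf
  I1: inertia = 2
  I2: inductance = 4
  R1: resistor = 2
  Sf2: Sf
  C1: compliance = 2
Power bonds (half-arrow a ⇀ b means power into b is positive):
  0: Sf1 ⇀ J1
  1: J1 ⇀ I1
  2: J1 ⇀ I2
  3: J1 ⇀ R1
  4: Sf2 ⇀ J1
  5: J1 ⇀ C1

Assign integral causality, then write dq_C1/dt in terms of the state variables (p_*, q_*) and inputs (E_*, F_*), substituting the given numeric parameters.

#0 |Sf1  (Sf1 fixes flow; stroke at Sf1)
#4 |Sf2  (Sf2 (Sf) sets flow on bond)
#1 |I1  (I1: I, integral causality)
#2 |I2  (I2 outputs flow p/I2)
#5 |J1  (C1 outputs effort q/C1)
#3 |R1  (J1: bond 5 brought effort, rest push out)

dq_C1/dt = F_Sf1 + F_Sf2 - p_I1/2 - p_I2/4 - q_C1/4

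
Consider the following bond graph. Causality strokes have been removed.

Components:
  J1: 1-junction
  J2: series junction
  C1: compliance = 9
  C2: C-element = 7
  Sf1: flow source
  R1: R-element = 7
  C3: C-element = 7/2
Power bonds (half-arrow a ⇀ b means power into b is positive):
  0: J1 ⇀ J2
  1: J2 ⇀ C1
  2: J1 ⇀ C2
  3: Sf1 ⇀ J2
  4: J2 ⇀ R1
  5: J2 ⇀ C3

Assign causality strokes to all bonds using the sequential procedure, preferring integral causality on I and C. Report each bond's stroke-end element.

β3 stroke at Sf1  (Sf1 fixes flow; stroke at Sf1)
β0 stroke at J2  (J2: bond 3 brought flow, rest push out)
β1 stroke at J2  (J2 flow already set via bond 3)
β4 stroke at J2  (1-jn J2 has f-setter on 3)
β5 stroke at J2  (J2: bond 3 brought flow, rest push out)
β2 stroke at J1  (J1: bond 0 brought flow, rest push out)

bond 0 stroke→J2
bond 1 stroke→J2
bond 2 stroke→J1
bond 3 stroke→Sf1
bond 4 stroke→J2
bond 5 stroke→J2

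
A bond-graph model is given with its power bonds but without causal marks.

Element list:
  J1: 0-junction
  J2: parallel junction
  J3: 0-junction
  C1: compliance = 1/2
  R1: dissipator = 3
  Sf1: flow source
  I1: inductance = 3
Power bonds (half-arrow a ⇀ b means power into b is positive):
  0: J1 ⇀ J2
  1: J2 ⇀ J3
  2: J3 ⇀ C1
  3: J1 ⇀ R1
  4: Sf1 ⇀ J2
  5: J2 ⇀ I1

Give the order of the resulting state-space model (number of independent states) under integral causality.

bond 4 stroke→Sf1  (Sf1 fixes flow; stroke at Sf1)
bond 2 stroke→J3  (C1 outputs effort q/C1)
bond 1 stroke→J2  (J3: bond 2 brought effort, rest push out)
bond 0 stroke→J1  (J2 effort already set via bond 1)
bond 5 stroke→I1  (J2 effort already set via bond 1)
bond 3 stroke→R1  (0-jn J1 has e-setter on 0)

2  (C1, I1 all integral)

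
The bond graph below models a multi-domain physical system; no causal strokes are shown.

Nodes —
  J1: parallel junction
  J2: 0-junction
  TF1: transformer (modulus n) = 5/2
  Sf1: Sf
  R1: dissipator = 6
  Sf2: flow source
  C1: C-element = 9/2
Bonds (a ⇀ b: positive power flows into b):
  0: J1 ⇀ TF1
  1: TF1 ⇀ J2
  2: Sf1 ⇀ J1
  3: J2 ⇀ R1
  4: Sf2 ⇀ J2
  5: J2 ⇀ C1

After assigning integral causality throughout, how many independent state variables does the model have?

1  (C1 all integral)

#2 →Sf1  (Sf1: flow source, stroke at near end)
#4 →Sf2  (Sf2 (Sf) sets flow on bond)
#0 →J1  (J1: last free bond brings effort in)
#1 →TF1  (TF1: transformer flips bond 0)
#5 →J2  (C1: C, integral causality)
#3 →R1  (J2: bond 5 brought effort, rest push out)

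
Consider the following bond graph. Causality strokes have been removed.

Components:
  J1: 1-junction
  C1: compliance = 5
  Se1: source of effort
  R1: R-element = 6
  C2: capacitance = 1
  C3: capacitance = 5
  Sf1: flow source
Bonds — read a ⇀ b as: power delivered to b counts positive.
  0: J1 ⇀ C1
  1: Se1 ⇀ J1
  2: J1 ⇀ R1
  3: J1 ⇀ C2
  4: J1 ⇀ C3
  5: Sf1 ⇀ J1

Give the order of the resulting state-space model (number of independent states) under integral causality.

β1 |J1  (Se1: effort source, stroke at far end)
β5 |Sf1  (Sf1: flow source, stroke at near end)
β0 |J1  (common-f at J1 fixed by 5)
β2 |J1  (J1 flow already set via bond 5)
β3 |J1  (1-jn J1 has f-setter on 5)
β4 |J1  (J1 flow already set via bond 5)

3  (C1, C2, C3 all integral)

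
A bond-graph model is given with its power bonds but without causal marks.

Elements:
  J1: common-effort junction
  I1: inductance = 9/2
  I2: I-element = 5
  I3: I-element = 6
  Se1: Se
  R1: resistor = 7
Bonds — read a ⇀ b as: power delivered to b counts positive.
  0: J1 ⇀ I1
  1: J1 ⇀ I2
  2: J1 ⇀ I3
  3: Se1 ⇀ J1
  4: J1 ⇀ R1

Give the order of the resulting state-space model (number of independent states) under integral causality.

β3 stroke→J1  (Se1: effort source, stroke at far end)
β0 stroke→I1  (J1 effort already set via bond 3)
β1 stroke→I2  (J1: bond 3 brought effort, rest push out)
β2 stroke→I3  (J1 effort already set via bond 3)
β4 stroke→R1  (J1: bond 3 brought effort, rest push out)

3  (I1, I2, I3 all integral)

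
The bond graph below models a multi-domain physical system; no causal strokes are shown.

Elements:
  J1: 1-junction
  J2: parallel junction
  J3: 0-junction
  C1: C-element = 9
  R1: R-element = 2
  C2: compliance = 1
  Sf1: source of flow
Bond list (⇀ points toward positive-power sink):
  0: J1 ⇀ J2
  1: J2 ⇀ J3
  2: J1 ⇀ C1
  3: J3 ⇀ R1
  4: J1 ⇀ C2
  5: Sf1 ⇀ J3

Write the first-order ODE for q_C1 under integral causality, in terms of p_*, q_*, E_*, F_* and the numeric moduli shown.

β5 |Sf1  (source Sf1 imposes f)
β2 |J1  (prefer integral on C1)
β4 |J1  (prefer integral on C2)
β0 |J2  (closing 1-jn rule on J1)
β1 |J3  (J2 effort already set via bond 0)
β3 |R1  (J3 effort already set via bond 1)

dq_C1/dt = -F_Sf1 - q_C1/18 - q_C2/2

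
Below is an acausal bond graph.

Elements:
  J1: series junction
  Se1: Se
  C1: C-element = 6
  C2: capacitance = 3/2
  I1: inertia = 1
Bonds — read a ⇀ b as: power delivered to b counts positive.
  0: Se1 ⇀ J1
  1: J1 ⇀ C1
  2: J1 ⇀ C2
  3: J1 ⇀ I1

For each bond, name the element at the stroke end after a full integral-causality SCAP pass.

β0 →J1
β1 →J1
β2 →J1
β3 →I1

bond 0 stroke→J1  (Se1 fixes effort; stroke away)
bond 1 stroke→J1  (C1 outputs effort q/C1)
bond 2 stroke→J1  (prefer integral on C2)
bond 3 stroke→I1  (J1 needs exactly one f-in)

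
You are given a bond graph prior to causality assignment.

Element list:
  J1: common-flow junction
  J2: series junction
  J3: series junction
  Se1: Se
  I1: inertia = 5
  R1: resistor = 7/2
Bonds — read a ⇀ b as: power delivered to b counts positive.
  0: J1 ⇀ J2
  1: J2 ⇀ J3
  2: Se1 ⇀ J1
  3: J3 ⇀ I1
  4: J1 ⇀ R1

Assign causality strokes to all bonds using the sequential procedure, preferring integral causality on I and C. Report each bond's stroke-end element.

β0 stroke→J2
β1 stroke→J3
β2 stroke→J1
β3 stroke→I1
β4 stroke→J1

bond 2 stroke→J1  (Se1: effort source, stroke at far end)
bond 3 stroke→I1  (I1: I, integral causality)
bond 1 stroke→J3  (common-f at J3 fixed by 3)
bond 0 stroke→J2  (J2: bond 1 brought flow, rest push out)
bond 4 stroke→J1  (1-jn J1 has f-setter on 0)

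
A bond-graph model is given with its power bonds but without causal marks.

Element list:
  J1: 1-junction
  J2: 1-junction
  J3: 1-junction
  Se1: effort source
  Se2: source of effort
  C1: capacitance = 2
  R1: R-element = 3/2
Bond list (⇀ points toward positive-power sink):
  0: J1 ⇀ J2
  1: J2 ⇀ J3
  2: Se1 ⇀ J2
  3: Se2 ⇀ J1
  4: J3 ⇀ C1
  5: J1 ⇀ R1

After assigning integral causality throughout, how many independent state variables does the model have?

1  (C1 all integral)

β2 stroke→J2  (source Se1 imposes e)
β3 stroke→J1  (Se2 fixes effort; stroke away)
β4 stroke→J3  (C1 integral (e out))
β1 stroke→J2  (J3: last free bond brings flow in)
β0 stroke→J1  (closing 1-jn rule on J2)
β5 stroke→R1  (closing 1-jn rule on J1)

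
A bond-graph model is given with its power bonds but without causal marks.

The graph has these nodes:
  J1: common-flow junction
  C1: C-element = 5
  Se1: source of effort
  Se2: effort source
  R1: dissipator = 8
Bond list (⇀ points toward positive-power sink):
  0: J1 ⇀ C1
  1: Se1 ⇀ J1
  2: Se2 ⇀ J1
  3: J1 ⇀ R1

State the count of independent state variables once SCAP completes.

β1 |J1  (Se1 fixes effort; stroke away)
β2 |J1  (source Se2 imposes e)
β0 |J1  (C1 integral (e out))
β3 |R1  (J1: last free bond brings flow in)

1  (C1 all integral)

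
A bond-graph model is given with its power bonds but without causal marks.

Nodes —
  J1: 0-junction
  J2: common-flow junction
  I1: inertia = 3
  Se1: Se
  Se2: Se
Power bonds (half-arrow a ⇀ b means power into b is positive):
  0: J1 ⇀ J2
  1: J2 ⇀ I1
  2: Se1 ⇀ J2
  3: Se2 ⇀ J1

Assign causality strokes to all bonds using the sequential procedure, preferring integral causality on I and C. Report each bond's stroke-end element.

#2 stroke at J2  (Se1: effort source, stroke at far end)
#3 stroke at J1  (Se2: effort source, stroke at far end)
#0 stroke at J2  (J1 effort already set via bond 3)
#1 stroke at I1  (only one flow-in slot at J2)

#0 →J2
#1 →I1
#2 →J2
#3 →J1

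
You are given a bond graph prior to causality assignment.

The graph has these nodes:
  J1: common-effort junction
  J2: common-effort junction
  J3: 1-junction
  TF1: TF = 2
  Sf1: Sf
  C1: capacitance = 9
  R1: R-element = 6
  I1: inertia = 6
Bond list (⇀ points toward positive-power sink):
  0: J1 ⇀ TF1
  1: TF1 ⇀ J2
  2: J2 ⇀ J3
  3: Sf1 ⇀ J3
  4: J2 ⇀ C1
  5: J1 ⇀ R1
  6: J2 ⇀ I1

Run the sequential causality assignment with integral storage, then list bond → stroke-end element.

bond 0 stroke→J1
bond 1 stroke→TF1
bond 2 stroke→J3
bond 3 stroke→Sf1
bond 4 stroke→J2
bond 5 stroke→R1
bond 6 stroke→I1

β3 |Sf1  (Sf1 (Sf) sets flow on bond)
β2 |J3  (J3: bond 3 brought flow, rest push out)
β4 |J2  (C1: C, integral causality)
β1 |TF1  (0-jn J2 has e-setter on 4)
β6 |I1  (0-jn J2 has e-setter on 4)
β0 |J1  (TF1 one-in-one-out from 1)
β5 |R1  (J1 effort already set via bond 0)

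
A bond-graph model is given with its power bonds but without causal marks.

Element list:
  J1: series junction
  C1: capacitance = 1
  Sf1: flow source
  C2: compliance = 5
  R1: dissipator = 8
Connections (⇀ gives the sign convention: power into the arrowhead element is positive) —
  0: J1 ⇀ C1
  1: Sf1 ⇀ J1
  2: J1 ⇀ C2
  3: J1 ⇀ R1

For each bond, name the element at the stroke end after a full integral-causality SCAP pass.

β0 |J1
β1 |Sf1
β2 |J1
β3 |J1

bond 1 stroke at Sf1  (Sf1: flow source, stroke at near end)
bond 0 stroke at J1  (J1: bond 1 brought flow, rest push out)
bond 2 stroke at J1  (J1: bond 1 brought flow, rest push out)
bond 3 stroke at J1  (1-jn J1 has f-setter on 1)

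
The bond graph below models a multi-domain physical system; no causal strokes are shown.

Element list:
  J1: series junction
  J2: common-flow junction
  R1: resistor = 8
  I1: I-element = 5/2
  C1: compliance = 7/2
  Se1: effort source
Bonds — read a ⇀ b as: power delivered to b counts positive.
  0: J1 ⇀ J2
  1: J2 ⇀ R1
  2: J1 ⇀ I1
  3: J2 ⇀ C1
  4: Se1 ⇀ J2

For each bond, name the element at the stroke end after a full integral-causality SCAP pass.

β4 →J2  (Se1: effort source, stroke at far end)
β2 →I1  (I1 integral (f out))
β0 →J1  (common-f at J1 fixed by 2)
β1 →J2  (J2: bond 0 brought flow, rest push out)
β3 →J2  (J2 flow already set via bond 0)

b0 →J1
b1 →J2
b2 →I1
b3 →J2
b4 →J2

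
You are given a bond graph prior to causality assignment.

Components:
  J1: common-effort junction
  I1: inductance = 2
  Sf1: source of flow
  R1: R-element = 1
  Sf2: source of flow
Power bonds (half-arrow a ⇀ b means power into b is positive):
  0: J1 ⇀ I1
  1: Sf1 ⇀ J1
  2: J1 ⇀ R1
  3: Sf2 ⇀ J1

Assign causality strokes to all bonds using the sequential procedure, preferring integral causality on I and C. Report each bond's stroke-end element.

b0 stroke at I1
b1 stroke at Sf1
b2 stroke at J1
b3 stroke at Sf2

β1 stroke at Sf1  (Sf1 fixes flow; stroke at Sf1)
β3 stroke at Sf2  (Sf2 (Sf) sets flow on bond)
β0 stroke at I1  (I1 outputs flow p/I1)
β2 stroke at J1  (closing 0-jn rule on J1)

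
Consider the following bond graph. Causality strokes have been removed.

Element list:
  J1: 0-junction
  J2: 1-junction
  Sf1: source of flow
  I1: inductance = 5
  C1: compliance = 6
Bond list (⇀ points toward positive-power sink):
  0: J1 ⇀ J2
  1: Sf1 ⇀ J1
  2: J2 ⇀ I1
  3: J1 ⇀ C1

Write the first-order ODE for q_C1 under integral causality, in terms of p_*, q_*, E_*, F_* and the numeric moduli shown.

β1 →Sf1  (Sf1: flow source, stroke at near end)
β2 →I1  (I1 integral (f out))
β0 →J2  (common-f at J2 fixed by 2)
β3 →J1  (J1 needs exactly one e-in)

dq_C1/dt = F_Sf1 - p_I1/5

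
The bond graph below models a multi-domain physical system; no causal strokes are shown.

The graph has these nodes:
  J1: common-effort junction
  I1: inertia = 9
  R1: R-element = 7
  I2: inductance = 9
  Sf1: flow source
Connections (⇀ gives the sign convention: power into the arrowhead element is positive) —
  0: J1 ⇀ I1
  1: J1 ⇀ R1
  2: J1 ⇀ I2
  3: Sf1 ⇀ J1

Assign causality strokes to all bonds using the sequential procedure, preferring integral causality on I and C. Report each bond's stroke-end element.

bond 3 →Sf1  (Sf1 fixes flow; stroke at Sf1)
bond 0 →I1  (I1 integral (f out))
bond 2 →I2  (prefer integral on I2)
bond 1 →J1  (J1: last free bond brings effort in)

bond 0 →I1
bond 1 →J1
bond 2 →I2
bond 3 →Sf1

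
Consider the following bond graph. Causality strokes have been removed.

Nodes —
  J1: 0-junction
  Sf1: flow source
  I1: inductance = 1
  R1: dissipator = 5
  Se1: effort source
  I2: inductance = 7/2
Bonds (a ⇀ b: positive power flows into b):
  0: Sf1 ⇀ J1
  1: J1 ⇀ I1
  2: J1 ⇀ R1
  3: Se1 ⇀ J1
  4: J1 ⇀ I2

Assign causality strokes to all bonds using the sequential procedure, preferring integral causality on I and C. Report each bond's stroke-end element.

bond 0 stroke at Sf1
bond 1 stroke at I1
bond 2 stroke at R1
bond 3 stroke at J1
bond 4 stroke at I2

b0 |Sf1  (Sf1 (Sf) sets flow on bond)
b3 |J1  (source Se1 imposes e)
b1 |I1  (0-jn J1 has e-setter on 3)
b2 |R1  (common-e at J1 fixed by 3)
b4 |I2  (0-jn J1 has e-setter on 3)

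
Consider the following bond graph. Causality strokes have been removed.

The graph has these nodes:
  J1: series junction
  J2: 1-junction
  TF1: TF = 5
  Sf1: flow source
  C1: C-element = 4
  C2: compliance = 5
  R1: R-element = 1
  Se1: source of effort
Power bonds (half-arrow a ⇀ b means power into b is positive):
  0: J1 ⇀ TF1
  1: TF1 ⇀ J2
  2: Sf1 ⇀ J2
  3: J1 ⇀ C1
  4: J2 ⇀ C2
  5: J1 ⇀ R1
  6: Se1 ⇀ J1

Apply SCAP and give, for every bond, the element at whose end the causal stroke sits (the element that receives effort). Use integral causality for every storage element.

b2 →Sf1  (Sf1: flow source, stroke at near end)
b6 →J1  (Se1: effort source, stroke at far end)
b1 →J2  (J2 flow already set via bond 2)
b4 →J2  (J2: bond 2 brought flow, rest push out)
b0 →TF1  (TF TF1: opposite of bond 1)
b3 →J1  (J1: bond 0 brought flow, rest push out)
b5 →J1  (J1 flow already set via bond 0)

β0 →TF1
β1 →J2
β2 →Sf1
β3 →J1
β4 →J2
β5 →J1
β6 →J1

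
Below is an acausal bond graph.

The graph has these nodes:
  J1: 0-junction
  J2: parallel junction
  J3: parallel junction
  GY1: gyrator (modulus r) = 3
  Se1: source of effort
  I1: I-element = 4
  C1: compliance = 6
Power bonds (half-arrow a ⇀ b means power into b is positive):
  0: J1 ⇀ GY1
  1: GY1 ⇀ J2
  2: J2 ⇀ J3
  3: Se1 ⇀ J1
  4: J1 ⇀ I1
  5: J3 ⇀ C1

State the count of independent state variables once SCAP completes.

#3 stroke→J1  (Se1: effort source, stroke at far end)
#0 stroke→GY1  (0-jn J1 has e-setter on 3)
#4 stroke→I1  (J1: bond 3 brought effort, rest push out)
#1 stroke→GY1  (through GY1, causality inverts; strokes same side of GY1)
#2 stroke→J2  (closing 0-jn rule on J2)
#5 stroke→J3  (closing 0-jn rule on J3)

2  (C1, I1 all integral)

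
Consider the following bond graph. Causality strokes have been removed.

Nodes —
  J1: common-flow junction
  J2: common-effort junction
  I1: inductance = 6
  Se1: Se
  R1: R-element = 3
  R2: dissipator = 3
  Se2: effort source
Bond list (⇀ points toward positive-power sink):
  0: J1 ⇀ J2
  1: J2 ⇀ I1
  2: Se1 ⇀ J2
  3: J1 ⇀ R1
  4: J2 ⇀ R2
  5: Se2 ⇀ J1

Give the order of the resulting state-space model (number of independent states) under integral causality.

bond 2 →J2  (source Se1 imposes e)
bond 5 →J1  (Se2: effort source, stroke at far end)
bond 0 →J1  (0-jn J2 has e-setter on 2)
bond 1 →I1  (0-jn J2 has e-setter on 2)
bond 4 →R2  (0-jn J2 has e-setter on 2)
bond 3 →R1  (J1 needs exactly one f-in)

1  (I1 all integral)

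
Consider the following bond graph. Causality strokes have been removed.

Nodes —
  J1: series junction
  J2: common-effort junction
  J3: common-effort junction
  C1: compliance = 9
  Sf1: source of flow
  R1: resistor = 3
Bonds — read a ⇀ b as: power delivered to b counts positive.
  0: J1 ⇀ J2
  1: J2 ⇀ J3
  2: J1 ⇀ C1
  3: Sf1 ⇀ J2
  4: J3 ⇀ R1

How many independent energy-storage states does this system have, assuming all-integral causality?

β3 |Sf1  (source Sf1 imposes f)
β2 |J1  (C1 integral (e out))
β0 |J2  (only one flow-in slot at J1)
β1 |J3  (J2: bond 0 brought effort, rest push out)
β4 |R1  (common-e at J3 fixed by 1)

1  (C1 all integral)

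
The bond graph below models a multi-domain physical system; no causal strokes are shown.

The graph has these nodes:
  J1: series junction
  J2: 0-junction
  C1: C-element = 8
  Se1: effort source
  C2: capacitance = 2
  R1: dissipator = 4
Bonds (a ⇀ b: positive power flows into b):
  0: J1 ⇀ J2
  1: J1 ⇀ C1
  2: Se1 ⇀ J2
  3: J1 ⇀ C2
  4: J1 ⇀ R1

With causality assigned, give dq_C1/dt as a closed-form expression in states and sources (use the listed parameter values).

β2 stroke→J2  (Se1: effort source, stroke at far end)
β0 stroke→J1  (common-e at J2 fixed by 2)
β1 stroke→J1  (C1 integral (e out))
β3 stroke→J1  (C2: C, integral causality)
β4 stroke→R1  (only one flow-in slot at J1)

dq_C1/dt = -E_Se1/4 - q_C1/32 - q_C2/8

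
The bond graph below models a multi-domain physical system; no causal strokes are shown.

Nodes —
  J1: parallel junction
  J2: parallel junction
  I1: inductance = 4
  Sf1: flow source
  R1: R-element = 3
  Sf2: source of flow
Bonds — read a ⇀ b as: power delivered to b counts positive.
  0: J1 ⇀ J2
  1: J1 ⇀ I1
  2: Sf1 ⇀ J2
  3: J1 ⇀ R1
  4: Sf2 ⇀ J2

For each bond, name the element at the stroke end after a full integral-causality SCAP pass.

#0 stroke at J2
#1 stroke at I1
#2 stroke at Sf1
#3 stroke at J1
#4 stroke at Sf2

b2 stroke at Sf1  (source Sf1 imposes f)
b4 stroke at Sf2  (source Sf2 imposes f)
b0 stroke at J2  (J2 needs exactly one e-in)
b1 stroke at I1  (I1: I, integral causality)
b3 stroke at J1  (J1 needs exactly one e-in)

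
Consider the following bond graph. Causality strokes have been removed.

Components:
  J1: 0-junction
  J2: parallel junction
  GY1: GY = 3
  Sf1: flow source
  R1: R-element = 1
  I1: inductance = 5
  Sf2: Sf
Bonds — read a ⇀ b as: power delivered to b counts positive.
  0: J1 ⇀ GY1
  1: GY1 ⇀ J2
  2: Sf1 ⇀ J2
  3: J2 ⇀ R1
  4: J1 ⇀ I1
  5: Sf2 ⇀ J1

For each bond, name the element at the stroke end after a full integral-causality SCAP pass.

b0 stroke→J1
b1 stroke→J2
b2 stroke→Sf1
b3 stroke→R1
b4 stroke→I1
b5 stroke→Sf2

β2 stroke at Sf1  (Sf1: flow source, stroke at near end)
β5 stroke at Sf2  (Sf2: flow source, stroke at near end)
β4 stroke at I1  (prefer integral on I1)
β0 stroke at J1  (J1: last free bond brings effort in)
β1 stroke at J2  (GY1 both-in/both-out from 0)
β3 stroke at R1  (J2: bond 1 brought effort, rest push out)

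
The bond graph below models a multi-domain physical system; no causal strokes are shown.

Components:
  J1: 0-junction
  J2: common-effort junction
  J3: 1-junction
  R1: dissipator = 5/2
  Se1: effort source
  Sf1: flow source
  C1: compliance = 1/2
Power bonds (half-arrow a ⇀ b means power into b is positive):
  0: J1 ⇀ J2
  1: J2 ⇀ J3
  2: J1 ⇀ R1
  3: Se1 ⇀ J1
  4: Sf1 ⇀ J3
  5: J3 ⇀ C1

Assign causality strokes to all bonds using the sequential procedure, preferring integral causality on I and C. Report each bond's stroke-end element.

β3 |J1  (Se1 fixes effort; stroke away)
β4 |Sf1  (source Sf1 imposes f)
β0 |J2  (0-jn J1 has e-setter on 3)
β2 |R1  (J1: bond 3 brought effort, rest push out)
β1 |J3  (J2 effort already set via bond 0)
β5 |J3  (J3: bond 4 brought flow, rest push out)

bond 0 |J2
bond 1 |J3
bond 2 |R1
bond 3 |J1
bond 4 |Sf1
bond 5 |J3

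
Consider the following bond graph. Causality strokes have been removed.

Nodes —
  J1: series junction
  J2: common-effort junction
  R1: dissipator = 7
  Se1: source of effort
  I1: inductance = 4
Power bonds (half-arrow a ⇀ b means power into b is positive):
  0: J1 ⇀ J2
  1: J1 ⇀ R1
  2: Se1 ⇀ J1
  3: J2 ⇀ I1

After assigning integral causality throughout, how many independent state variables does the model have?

1  (I1 all integral)

bond 2 →J1  (Se1 (Se) sets effort on bond)
bond 3 →I1  (I1 integral (f out))
bond 0 →J2  (J2 needs exactly one e-in)
bond 1 →J1  (1-jn J1 has f-setter on 0)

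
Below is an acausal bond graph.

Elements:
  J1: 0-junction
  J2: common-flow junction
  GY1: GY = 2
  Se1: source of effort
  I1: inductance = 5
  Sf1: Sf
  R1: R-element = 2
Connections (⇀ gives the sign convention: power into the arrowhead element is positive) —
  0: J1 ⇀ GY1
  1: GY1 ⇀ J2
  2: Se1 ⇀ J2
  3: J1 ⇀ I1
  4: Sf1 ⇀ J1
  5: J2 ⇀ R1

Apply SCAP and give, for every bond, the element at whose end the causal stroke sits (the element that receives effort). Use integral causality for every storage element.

bond 0 |J1
bond 1 |J2
bond 2 |J2
bond 3 |I1
bond 4 |Sf1
bond 5 |R1

b2 stroke at J2  (Se1 fixes effort; stroke away)
b4 stroke at Sf1  (Sf1: flow source, stroke at near end)
b3 stroke at I1  (I1: I, integral causality)
b0 stroke at J1  (J1: last free bond brings effort in)
b1 stroke at J2  (GY1 both-in/both-out from 0)
b5 stroke at R1  (closing 1-jn rule on J2)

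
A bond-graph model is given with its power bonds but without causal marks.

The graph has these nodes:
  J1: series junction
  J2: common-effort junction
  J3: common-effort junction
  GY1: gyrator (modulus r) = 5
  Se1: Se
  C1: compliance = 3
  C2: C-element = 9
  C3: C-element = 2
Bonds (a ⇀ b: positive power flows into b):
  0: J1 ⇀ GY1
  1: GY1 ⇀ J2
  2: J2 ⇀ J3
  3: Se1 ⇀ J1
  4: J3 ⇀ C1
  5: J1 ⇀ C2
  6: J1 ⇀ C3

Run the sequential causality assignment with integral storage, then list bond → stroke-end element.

#0 stroke at GY1
#1 stroke at GY1
#2 stroke at J2
#3 stroke at J1
#4 stroke at J3
#5 stroke at J1
#6 stroke at J1

#3 stroke→J1  (source Se1 imposes e)
#4 stroke→J3  (C1: C, integral causality)
#2 stroke→J2  (common-e at J3 fixed by 4)
#1 stroke→GY1  (common-e at J2 fixed by 2)
#0 stroke→GY1  (through GY1, causality inverts; strokes same side of GY1)
#5 stroke→J1  (1-jn J1 has f-setter on 0)
#6 stroke→J1  (1-jn J1 has f-setter on 0)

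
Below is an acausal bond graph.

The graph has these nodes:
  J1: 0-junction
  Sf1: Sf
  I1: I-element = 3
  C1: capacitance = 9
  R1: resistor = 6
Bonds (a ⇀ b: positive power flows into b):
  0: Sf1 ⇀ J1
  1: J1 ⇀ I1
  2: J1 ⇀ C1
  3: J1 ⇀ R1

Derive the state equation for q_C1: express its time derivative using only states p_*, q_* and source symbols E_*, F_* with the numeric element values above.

dq_C1/dt = F_Sf1 - p_I1/3 - q_C1/54

b0 stroke at Sf1  (Sf1 fixes flow; stroke at Sf1)
b1 stroke at I1  (I1 outputs flow p/I1)
b2 stroke at J1  (C1 integral (e out))
b3 stroke at R1  (common-e at J1 fixed by 2)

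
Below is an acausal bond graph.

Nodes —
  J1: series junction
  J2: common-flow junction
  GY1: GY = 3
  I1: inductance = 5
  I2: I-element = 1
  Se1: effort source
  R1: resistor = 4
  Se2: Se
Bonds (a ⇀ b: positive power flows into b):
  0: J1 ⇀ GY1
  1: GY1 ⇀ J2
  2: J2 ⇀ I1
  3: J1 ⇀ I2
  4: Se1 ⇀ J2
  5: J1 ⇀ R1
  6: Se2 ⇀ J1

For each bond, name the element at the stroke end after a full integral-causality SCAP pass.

β4 stroke→J2  (Se1 (Se) sets effort on bond)
β6 stroke→J1  (Se2 fixes effort; stroke away)
β2 stroke→I1  (I1: I, integral causality)
β1 stroke→J2  (common-f at J2 fixed by 2)
β0 stroke→J1  (through GY1, causality inverts; strokes same side of GY1)
β3 stroke→I2  (I2 outputs flow p/I2)
β5 stroke→J1  (J1 flow already set via bond 3)

b0 stroke→J1
b1 stroke→J2
b2 stroke→I1
b3 stroke→I2
b4 stroke→J2
b5 stroke→J1
b6 stroke→J1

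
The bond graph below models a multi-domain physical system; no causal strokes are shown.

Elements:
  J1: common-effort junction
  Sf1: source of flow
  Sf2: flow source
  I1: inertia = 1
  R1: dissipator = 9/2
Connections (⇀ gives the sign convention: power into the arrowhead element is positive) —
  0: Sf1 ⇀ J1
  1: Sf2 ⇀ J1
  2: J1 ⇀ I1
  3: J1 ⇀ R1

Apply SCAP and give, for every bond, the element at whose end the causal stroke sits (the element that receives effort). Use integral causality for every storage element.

b0 →Sf1  (source Sf1 imposes f)
b1 →Sf2  (Sf2 (Sf) sets flow on bond)
b2 →I1  (I1: I, integral causality)
b3 →J1  (closing 0-jn rule on J1)

b0 stroke at Sf1
b1 stroke at Sf2
b2 stroke at I1
b3 stroke at J1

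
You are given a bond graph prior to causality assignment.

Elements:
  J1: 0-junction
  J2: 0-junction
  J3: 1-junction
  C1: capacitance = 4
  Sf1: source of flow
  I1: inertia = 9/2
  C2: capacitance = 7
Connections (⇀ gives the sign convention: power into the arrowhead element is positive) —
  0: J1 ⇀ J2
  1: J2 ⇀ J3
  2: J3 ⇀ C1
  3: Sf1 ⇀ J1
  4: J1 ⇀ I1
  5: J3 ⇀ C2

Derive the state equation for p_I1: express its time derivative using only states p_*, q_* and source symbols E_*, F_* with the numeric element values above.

dp_I1/dt = q_C1/4 + q_C2/7

β3 stroke at Sf1  (source Sf1 imposes f)
β2 stroke at J3  (C1: C, integral causality)
β4 stroke at I1  (I1 integral (f out))
β0 stroke at J1  (J1: last free bond brings effort in)
β1 stroke at J2  (closing 0-jn rule on J2)
β5 stroke at J3  (J3: bond 1 brought flow, rest push out)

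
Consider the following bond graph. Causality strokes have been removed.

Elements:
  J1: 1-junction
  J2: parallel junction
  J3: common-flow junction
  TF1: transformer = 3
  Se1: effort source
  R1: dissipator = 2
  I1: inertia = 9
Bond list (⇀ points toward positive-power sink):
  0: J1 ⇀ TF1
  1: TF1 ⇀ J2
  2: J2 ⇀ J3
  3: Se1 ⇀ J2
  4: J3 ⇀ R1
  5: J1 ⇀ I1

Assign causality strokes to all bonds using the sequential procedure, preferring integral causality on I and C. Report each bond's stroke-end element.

bond 3 stroke→J2  (source Se1 imposes e)
bond 1 stroke→TF1  (common-e at J2 fixed by 3)
bond 2 stroke→J3  (J2: bond 3 brought effort, rest push out)
bond 4 stroke→R1  (closing 1-jn rule on J3)
bond 0 stroke→J1  (TF1: transformer flips bond 1)
bond 5 stroke→I1  (J1: last free bond brings flow in)

β0 stroke→J1
β1 stroke→TF1
β2 stroke→J3
β3 stroke→J2
β4 stroke→R1
β5 stroke→I1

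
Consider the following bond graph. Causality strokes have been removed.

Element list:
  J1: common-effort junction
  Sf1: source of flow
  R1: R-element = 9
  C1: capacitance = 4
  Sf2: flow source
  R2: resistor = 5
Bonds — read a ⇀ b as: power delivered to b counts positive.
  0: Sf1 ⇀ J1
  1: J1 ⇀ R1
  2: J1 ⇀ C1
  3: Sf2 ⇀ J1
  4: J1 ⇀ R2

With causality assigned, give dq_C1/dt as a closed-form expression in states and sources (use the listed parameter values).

β0 stroke→Sf1  (Sf1 fixes flow; stroke at Sf1)
β3 stroke→Sf2  (Sf2 (Sf) sets flow on bond)
β2 stroke→J1  (prefer integral on C1)
β1 stroke→R1  (common-e at J1 fixed by 2)
β4 stroke→R2  (common-e at J1 fixed by 2)

dq_C1/dt = F_Sf1 + F_Sf2 - 7*q_C1/90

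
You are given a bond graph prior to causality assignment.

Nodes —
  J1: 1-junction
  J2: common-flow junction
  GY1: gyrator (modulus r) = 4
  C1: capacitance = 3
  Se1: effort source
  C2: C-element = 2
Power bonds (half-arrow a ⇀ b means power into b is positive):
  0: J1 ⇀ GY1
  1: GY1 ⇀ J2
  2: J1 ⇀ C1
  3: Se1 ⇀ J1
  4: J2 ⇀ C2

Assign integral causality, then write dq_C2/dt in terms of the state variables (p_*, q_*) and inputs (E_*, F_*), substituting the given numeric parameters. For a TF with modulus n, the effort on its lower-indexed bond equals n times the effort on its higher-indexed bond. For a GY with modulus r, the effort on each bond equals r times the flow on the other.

b3 stroke→J1  (Se1 (Se) sets effort on bond)
b2 stroke→J1  (C1 integral (e out))
b0 stroke→GY1  (J1 needs exactly one f-in)
b1 stroke→GY1  (through GY1, causality inverts; strokes same side of GY1)
b4 stroke→J2  (J2: bond 1 brought flow, rest push out)

dq_C2/dt = E_Se1/4 - q_C1/12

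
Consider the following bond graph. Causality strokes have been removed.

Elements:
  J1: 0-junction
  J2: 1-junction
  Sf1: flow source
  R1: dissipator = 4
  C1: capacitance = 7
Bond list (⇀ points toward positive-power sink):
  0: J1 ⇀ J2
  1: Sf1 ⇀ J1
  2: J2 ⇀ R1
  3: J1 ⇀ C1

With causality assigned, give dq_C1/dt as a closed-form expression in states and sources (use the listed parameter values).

dq_C1/dt = F_Sf1 - q_C1/28

#1 stroke→Sf1  (Sf1 fixes flow; stroke at Sf1)
#3 stroke→J1  (C1: C, integral causality)
#0 stroke→J2  (common-e at J1 fixed by 3)
#2 stroke→R1  (only one flow-in slot at J2)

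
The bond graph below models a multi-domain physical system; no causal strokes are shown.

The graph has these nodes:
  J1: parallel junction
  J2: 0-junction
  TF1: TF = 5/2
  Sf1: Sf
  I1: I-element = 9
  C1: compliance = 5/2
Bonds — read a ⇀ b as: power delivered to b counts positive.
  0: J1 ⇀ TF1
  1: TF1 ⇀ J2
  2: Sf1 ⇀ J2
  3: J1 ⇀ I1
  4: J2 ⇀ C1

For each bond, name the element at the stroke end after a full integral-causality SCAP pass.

bond 0 stroke→J1
bond 1 stroke→TF1
bond 2 stroke→Sf1
bond 3 stroke→I1
bond 4 stroke→J2

β2 stroke at Sf1  (Sf1 (Sf) sets flow on bond)
β3 stroke at I1  (prefer integral on I1)
β0 stroke at J1  (J1: last free bond brings effort in)
β1 stroke at TF1  (TF1 one-in-one-out from 0)
β4 stroke at J2  (closing 0-jn rule on J2)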